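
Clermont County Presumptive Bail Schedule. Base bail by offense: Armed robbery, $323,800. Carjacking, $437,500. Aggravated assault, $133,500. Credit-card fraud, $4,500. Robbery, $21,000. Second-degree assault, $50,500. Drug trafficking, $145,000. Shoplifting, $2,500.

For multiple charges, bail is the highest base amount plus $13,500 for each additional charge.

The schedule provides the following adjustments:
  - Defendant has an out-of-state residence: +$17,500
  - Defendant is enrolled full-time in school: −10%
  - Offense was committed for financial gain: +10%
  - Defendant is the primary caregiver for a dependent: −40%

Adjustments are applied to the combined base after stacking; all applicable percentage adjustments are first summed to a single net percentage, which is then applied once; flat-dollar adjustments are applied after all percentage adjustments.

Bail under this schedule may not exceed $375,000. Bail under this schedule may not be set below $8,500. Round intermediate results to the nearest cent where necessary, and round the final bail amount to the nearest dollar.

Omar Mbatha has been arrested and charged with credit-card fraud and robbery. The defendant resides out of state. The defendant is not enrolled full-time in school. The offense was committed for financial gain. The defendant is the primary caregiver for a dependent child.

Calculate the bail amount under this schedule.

$41,650

Base amounts from the schedule: credit-card fraud $4,500; robbery $21,000.
Stacking rule: highest base plus $13,500 per additional charge. Highest is robbery at $21,000; 1 additional charge → +$13,500. Combined base = $34,500.
Net percentage adjustment: +10% −40% = −30%. $34,500 × 0.7 = $24,150.
Defendant has an out-of-state residence (+$17,500 flat): $24,150 + $17,500 = $41,650.
$41,650 is within the $375,000 maximum.
$41,650 is at or above the $8,500 minimum.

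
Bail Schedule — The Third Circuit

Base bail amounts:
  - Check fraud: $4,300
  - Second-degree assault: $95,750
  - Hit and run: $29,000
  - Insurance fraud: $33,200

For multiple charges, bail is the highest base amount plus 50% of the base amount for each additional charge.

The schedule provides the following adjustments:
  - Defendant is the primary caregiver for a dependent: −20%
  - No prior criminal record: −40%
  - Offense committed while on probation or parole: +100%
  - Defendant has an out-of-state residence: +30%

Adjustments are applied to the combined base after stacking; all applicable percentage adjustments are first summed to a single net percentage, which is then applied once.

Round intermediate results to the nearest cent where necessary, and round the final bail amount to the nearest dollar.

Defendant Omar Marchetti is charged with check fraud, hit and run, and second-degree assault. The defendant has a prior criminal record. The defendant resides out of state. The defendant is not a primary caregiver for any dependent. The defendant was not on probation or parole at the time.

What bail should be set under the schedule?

Base amounts from the schedule: check fraud $4,300; hit and run $29,000; second-degree assault $95,750.
Stacking rule: highest base plus 50% of each additional charge. Highest is second-degree assault at $95,750. Additional: $4,300 × 50% = $2,150; $29,000 × 50% = $14,500. Combined base = $95,750 + $16,650 = $112,400.
Defendant has an out-of-state residence (+30%): $112,400 × 1.3 = $146,120.

$146,120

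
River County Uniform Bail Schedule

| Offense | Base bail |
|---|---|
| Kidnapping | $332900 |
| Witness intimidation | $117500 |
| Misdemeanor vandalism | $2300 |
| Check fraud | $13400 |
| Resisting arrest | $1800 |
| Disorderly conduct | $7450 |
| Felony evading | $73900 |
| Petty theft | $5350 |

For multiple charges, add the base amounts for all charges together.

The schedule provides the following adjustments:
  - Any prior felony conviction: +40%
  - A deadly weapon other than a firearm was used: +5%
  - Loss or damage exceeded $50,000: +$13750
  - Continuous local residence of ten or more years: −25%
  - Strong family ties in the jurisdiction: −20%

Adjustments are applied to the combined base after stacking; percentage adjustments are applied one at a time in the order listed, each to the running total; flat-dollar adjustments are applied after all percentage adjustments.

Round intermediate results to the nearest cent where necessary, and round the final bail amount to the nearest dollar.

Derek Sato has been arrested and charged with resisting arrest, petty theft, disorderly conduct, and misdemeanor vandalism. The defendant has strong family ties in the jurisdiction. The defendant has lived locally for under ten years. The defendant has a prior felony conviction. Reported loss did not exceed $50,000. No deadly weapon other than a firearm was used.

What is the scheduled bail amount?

Base amounts from the schedule: resisting arrest $1800; petty theft $5350; disorderly conduct $7450; misdemeanor vandalism $2300.
Stacking rule: sum of all bases. $1800 + $5350 + $7450 + $2300 = $16900.
Any prior felony conviction (+40%): $16900 × 1.4 = $23660.
Strong family ties in the jurisdiction (−20%): $23660 × 0.8 = $18928.

$18928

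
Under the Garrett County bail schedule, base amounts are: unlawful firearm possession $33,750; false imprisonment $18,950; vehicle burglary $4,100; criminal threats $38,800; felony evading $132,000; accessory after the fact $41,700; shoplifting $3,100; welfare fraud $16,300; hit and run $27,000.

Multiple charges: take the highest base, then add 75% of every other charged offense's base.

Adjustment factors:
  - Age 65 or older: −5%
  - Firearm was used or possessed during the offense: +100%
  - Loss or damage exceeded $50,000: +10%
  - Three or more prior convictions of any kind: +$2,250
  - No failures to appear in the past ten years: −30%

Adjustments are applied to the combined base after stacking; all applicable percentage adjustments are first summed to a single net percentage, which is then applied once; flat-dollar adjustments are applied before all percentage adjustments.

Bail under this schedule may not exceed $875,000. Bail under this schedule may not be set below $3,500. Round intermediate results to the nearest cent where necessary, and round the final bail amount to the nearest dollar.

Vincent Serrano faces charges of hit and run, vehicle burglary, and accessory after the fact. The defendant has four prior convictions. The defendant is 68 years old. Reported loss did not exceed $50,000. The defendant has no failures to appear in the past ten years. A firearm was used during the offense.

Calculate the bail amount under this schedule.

$111,004

Base amounts from the schedule: hit and run $27,000; vehicle burglary $4,100; accessory after the fact $41,700.
Stacking rule: highest base plus 75% of each additional charge. Highest is accessory after the fact at $41,700. Additional: $27,000 × 75% = $20,250; $4,100 × 75% = $3,075. Combined base = $41,700 + $23,325 = $65,025.
Three or more prior convictions of any kind (+$2,250 flat): $65,025 + $2,250 = $67,275.
Net percentage adjustment: −5% +100% −30% = +65%. $67,275 × 1.65 = $111,003.75.
$111,003.75 is within the $875,000 maximum.
$111,003.75 is at or above the $3,500 minimum.
Rounded to the nearest dollar: $111,004.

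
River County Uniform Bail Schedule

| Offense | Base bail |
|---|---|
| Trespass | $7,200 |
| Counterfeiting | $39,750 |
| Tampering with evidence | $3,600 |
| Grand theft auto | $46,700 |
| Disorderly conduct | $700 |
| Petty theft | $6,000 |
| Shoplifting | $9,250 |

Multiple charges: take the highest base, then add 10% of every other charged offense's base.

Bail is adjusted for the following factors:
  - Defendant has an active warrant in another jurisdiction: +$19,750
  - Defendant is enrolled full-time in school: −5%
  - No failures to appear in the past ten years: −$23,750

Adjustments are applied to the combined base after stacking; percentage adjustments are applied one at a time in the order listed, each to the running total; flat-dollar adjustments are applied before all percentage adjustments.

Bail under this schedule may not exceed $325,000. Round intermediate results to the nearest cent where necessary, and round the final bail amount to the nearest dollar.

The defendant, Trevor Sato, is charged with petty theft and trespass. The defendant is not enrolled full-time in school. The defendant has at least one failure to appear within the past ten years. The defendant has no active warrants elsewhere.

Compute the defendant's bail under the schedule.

Base amounts from the schedule: petty theft $6,000; trespass $7,200.
Stacking rule: highest base plus 10% of each additional charge. Highest is trespass at $7,200. Additional: $6,000 × 10% = $600. Combined base = $7,200 + $600 = $7,800.
No adjustment factors apply to this defendant.
$7,800 is within the $325,000 maximum.

$7,800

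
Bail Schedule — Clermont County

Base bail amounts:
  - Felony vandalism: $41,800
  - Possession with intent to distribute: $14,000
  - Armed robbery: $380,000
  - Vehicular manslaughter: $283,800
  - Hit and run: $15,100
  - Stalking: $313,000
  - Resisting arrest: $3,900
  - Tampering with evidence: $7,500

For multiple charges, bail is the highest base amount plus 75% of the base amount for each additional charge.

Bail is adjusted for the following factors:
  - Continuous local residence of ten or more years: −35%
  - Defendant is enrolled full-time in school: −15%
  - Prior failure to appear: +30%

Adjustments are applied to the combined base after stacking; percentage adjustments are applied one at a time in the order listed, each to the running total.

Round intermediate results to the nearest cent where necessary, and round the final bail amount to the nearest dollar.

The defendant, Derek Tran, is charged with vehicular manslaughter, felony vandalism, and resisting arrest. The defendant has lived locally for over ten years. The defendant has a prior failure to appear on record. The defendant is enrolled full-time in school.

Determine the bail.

$228,457

Base amounts from the schedule: vehicular manslaughter $283,800; felony vandalism $41,800; resisting arrest $3,900.
Stacking rule: highest base plus 75% of each additional charge. Highest is vehicular manslaughter at $283,800. Additional: $41,800 × 75% = $31,350; $3,900 × 75% = $2,925. Combined base = $283,800 + $34,275 = $318,075.
Continuous local residence of ten or more years (−35%): $318,075 × 0.65 = $206,748.75.
Defendant is enrolled full-time in school (−15%): $206,748.75 × 0.85 = $175,736.44.
Prior failure to appear (+30%): $175,736.44 × 1.3 = $228,457.37.
Rounded to the nearest dollar: $228,457.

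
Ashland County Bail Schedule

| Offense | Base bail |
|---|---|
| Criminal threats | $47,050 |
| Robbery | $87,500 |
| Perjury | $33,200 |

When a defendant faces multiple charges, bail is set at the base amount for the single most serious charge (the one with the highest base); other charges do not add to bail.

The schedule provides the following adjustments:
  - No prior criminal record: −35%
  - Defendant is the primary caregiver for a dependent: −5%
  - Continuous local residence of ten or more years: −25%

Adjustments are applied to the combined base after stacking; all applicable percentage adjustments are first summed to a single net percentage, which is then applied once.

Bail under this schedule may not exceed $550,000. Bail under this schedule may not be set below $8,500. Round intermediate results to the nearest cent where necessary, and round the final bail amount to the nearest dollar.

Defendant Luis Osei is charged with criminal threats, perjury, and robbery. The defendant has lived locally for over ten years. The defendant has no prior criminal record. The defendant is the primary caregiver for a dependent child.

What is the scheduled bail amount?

Base amounts from the schedule: criminal threats $47,050; perjury $33,200; robbery $87,500.
Stacking rule: use the highest base only. Highest is robbery at $87,500. Combined base = $87,500.
Net percentage adjustment: −35% −5% −25% = −65%. $87,500 × 0.35 = $30,625.
$30,625 is within the $550,000 maximum.
$30,625 is at or above the $8,500 minimum.

$30,625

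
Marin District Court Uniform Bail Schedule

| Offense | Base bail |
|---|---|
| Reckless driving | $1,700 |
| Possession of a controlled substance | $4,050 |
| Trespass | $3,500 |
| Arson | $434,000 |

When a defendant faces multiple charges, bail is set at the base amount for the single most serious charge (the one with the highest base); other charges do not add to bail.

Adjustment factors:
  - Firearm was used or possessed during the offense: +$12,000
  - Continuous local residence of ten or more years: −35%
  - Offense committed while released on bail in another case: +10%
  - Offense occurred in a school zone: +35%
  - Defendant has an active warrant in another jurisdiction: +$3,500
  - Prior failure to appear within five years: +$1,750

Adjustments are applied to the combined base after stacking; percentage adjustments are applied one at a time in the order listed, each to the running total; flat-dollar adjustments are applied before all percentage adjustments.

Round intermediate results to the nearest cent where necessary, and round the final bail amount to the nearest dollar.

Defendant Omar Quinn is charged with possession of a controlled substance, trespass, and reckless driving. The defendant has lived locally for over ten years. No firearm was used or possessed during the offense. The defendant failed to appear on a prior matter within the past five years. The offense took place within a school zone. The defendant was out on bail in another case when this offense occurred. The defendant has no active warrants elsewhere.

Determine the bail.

$5,598

Base amounts from the schedule: possession of a controlled substance $4,050; trespass $3,500; reckless driving $1,700.
Stacking rule: use the highest base only. Highest is possession of a controlled substance at $4,050. Combined base = $4,050.
Prior failure to appear within five years (+$1,750 flat): $4,050 + $1,750 = $5,800.
Continuous local residence of ten or more years (−35%): $5,800 × 0.65 = $3,770.
Offense committed while released on bail in another case (+10%): $3,770 × 1.1 = $4,147.
Offense occurred in a school zone (+35%): $4,147 × 1.35 = $5,598.45.
Rounded to the nearest dollar: $5,598.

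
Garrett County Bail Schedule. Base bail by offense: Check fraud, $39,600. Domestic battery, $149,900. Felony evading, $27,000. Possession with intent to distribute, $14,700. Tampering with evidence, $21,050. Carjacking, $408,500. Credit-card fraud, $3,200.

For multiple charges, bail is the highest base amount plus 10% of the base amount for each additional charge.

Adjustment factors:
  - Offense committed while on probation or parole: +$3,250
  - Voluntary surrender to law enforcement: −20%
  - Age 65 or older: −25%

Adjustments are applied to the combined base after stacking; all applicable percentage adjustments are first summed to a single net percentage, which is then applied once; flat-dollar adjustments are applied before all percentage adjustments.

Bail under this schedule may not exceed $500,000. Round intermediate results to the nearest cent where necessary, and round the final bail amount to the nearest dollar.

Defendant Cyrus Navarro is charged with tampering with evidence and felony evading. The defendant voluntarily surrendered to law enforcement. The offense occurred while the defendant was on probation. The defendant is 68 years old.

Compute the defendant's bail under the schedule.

$17,795

Base amounts from the schedule: tampering with evidence $21,050; felony evading $27,000.
Stacking rule: highest base plus 10% of each additional charge. Highest is felony evading at $27,000. Additional: $21,050 × 10% = $2,105. Combined base = $27,000 + $2,105 = $29,105.
Offense committed while on probation or parole (+$3,250 flat): $29,105 + $3,250 = $32,355.
Net percentage adjustment: −20% −25% = −45%. $32,355 × 0.55 = $17,795.25.
$17,795.25 is within the $500,000 maximum.
Rounded to the nearest dollar: $17,795.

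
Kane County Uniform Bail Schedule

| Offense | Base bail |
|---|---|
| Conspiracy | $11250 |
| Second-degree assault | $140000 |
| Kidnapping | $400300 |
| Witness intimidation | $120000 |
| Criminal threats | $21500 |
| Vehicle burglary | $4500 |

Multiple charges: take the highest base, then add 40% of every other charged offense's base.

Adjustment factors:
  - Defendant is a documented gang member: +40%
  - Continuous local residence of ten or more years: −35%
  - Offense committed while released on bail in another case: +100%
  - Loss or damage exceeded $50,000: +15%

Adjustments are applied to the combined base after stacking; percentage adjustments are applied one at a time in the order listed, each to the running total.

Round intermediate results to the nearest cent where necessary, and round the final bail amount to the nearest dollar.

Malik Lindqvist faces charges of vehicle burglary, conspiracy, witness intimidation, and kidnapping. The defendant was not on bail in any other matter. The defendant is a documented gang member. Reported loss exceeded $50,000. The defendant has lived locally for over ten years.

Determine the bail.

$475739

Base amounts from the schedule: vehicle burglary $4500; conspiracy $11250; witness intimidation $120000; kidnapping $400300.
Stacking rule: highest base plus 40% of each additional charge. Highest is kidnapping at $400300. Additional: $4500 × 40% = $1800; $11250 × 40% = $4500; $120000 × 40% = $48000. Combined base = $400300 + $54300 = $454600.
Defendant is a documented gang member (+40%): $454600 × 1.4 = $636440.
Continuous local residence of ten or more years (−35%): $636440 × 0.65 = $413686.
Loss or damage exceeded $50,000 (+15%): $413686 × 1.15 = $475738.90.
Rounded to the nearest dollar: $475739.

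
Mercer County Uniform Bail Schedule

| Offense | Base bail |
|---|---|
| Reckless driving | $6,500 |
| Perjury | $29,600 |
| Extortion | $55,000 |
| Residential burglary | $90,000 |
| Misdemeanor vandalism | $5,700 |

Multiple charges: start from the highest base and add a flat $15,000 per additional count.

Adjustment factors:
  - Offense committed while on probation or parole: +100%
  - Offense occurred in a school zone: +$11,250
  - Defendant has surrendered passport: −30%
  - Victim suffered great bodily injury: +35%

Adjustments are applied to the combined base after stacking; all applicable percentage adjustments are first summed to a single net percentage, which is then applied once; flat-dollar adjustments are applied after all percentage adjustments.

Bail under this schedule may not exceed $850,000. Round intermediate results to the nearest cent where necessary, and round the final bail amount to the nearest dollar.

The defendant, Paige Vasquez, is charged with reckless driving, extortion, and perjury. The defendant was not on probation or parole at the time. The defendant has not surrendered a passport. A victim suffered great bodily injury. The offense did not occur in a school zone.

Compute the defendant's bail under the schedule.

Base amounts from the schedule: reckless driving $6,500; extortion $55,000; perjury $29,600.
Stacking rule: highest base plus $15,000 per additional charge. Highest is extortion at $55,000; 2 additional charges → +$30,000. Combined base = $85,000.
Victim suffered great bodily injury (+35%): $85,000 × 1.35 = $114,750.
$114,750 is within the $850,000 maximum.

$114,750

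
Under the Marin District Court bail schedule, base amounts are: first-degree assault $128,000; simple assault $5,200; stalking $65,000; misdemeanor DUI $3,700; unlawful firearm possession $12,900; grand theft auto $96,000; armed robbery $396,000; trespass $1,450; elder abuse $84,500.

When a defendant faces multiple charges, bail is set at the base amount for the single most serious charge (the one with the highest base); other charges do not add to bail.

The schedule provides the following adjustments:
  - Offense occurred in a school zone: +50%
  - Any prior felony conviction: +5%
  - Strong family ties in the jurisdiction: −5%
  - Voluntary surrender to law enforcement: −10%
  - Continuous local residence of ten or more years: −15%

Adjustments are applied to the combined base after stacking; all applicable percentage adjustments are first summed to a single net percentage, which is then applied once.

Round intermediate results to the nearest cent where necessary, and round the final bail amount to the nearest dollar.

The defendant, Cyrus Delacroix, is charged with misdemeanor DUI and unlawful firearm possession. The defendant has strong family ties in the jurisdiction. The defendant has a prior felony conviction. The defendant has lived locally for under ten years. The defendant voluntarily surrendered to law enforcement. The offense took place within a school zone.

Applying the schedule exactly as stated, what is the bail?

$18,060

Base amounts from the schedule: misdemeanor DUI $3,700; unlawful firearm possession $12,900.
Stacking rule: use the highest base only. Highest is unlawful firearm possession at $12,900. Combined base = $12,900.
Net percentage adjustment: +50% +5% −5% −10% = +40%. $12,900 × 1.4 = $18,060.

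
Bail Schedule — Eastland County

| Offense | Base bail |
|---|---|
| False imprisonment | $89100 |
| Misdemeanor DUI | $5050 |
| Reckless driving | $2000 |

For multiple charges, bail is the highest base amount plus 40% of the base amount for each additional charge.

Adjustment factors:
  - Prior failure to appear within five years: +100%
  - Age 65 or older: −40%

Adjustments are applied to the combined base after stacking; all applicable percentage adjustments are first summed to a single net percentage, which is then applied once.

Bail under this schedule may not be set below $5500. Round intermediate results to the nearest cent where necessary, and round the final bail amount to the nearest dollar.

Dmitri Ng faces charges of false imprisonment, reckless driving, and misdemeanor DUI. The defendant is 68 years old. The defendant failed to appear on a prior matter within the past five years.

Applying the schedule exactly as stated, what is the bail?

Base amounts from the schedule: false imprisonment $89100; reckless driving $2000; misdemeanor DUI $5050.
Stacking rule: highest base plus 40% of each additional charge. Highest is false imprisonment at $89100. Additional: $2000 × 40% = $800; $5050 × 40% = $2020. Combined base = $89100 + $2820 = $91920.
Net percentage adjustment: +100% −40% = +60%. $91920 × 1.6 = $147072.
$147072 is at or above the $5500 minimum.

$147072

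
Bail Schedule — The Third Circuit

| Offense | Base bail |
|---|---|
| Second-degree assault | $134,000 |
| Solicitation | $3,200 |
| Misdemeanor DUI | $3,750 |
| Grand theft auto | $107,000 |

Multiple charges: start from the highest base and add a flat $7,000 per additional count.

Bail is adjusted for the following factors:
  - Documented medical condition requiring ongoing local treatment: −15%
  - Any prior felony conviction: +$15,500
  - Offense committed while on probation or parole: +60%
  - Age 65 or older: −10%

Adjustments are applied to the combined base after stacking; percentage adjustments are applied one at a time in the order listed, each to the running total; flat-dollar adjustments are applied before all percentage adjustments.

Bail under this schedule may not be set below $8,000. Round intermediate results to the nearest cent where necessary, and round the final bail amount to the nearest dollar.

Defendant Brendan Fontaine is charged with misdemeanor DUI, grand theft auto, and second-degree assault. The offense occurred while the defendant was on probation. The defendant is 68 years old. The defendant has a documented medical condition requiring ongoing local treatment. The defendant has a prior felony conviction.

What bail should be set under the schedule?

Base amounts from the schedule: misdemeanor DUI $3,750; grand theft auto $107,000; second-degree assault $134,000.
Stacking rule: highest base plus $7,000 per additional charge. Highest is second-degree assault at $134,000; 2 additional charges → +$14,000. Combined base = $148,000.
Any prior felony conviction (+$15,500 flat): $148,000 + $15,500 = $163,500.
Documented medical condition requiring ongoing local treatment (−15%): $163,500 × 0.85 = $138,975.
Offense committed while on probation or parole (+60%): $138,975 × 1.6 = $222,360.
Age 65 or older (−10%): $222,360 × 0.9 = $200,124.
$200,124 is at or above the $8,000 minimum.

$200,124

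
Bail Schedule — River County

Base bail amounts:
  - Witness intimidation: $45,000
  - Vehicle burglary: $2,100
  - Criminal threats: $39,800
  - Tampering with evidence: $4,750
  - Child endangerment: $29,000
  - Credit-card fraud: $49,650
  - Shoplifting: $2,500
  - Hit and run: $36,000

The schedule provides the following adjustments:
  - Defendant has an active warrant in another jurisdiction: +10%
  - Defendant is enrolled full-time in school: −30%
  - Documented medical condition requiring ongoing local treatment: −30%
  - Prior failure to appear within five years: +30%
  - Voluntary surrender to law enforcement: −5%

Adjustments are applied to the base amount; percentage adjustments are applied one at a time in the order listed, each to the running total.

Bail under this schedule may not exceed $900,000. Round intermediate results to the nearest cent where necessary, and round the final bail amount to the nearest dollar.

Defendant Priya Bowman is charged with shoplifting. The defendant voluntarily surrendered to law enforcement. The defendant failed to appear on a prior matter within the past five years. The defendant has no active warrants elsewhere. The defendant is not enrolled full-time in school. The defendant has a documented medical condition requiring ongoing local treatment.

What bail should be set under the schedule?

$2,161

Base amounts from the schedule: shoplifting $2,500.
Single charge. Combined base = $2,500.
Documented medical condition requiring ongoing local treatment (−30%): $2,500 × 0.7 = $1,750.
Prior failure to appear within five years (+30%): $1,750 × 1.3 = $2,275.
Voluntary surrender to law enforcement (−5%): $2,275 × 0.95 = $2,161.25.
$2,161.25 is within the $900,000 maximum.
Rounded to the nearest dollar: $2,161.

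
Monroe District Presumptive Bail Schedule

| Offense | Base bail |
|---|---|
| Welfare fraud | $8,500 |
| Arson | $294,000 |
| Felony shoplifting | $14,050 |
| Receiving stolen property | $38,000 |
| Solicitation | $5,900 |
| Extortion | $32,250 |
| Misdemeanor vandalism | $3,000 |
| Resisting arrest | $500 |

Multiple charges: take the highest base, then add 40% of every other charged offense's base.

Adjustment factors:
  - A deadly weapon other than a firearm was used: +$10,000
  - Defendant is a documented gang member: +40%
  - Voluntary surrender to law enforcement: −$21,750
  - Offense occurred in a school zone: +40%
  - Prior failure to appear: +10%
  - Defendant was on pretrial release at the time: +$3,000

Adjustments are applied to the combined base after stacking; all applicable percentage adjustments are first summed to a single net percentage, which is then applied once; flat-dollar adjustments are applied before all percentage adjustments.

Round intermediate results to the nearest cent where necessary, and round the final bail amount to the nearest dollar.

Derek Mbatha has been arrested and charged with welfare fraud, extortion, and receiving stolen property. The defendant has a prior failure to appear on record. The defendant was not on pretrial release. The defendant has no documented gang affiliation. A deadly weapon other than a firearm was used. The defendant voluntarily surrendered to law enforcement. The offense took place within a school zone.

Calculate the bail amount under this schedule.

$63,825

Base amounts from the schedule: welfare fraud $8,500; extortion $32,250; receiving stolen property $38,000.
Stacking rule: highest base plus 40% of each additional charge. Highest is receiving stolen property at $38,000. Additional: $8,500 × 40% = $3,400; $32,250 × 40% = $12,900. Combined base = $38,000 + $16,300 = $54,300.
A deadly weapon other than a firearm was used (+$10,000 flat): $54,300 + $10,000 = $64,300.
Voluntary surrender to law enforcement (−$21,750 flat): $64,300 − $21,750 = $42,550.
Net percentage adjustment: +40% +10% = +50%. $42,550 × 1.5 = $63,825.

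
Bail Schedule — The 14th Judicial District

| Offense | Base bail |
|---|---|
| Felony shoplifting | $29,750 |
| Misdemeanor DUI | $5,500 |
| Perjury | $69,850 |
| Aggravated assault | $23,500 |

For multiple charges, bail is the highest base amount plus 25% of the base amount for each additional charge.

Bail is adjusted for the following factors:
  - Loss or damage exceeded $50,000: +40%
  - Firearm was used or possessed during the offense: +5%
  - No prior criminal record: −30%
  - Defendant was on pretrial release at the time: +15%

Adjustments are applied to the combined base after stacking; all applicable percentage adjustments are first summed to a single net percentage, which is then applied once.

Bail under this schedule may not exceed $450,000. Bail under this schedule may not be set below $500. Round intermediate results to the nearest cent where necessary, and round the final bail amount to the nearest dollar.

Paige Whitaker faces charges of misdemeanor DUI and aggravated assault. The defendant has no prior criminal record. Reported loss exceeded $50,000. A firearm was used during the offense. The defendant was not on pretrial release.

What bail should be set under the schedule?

Base amounts from the schedule: misdemeanor DUI $5,500; aggravated assault $23,500.
Stacking rule: highest base plus 25% of each additional charge. Highest is aggravated assault at $23,500. Additional: $5,500 × 25% = $1,375. Combined base = $23,500 + $1,375 = $24,875.
Net percentage adjustment: +40% +5% −30% = +15%. $24,875 × 1.15 = $28,606.25.
$28,606.25 is within the $450,000 maximum.
$28,606.25 is at or above the $500 minimum.
Rounded to the nearest dollar: $28,606.

$28,606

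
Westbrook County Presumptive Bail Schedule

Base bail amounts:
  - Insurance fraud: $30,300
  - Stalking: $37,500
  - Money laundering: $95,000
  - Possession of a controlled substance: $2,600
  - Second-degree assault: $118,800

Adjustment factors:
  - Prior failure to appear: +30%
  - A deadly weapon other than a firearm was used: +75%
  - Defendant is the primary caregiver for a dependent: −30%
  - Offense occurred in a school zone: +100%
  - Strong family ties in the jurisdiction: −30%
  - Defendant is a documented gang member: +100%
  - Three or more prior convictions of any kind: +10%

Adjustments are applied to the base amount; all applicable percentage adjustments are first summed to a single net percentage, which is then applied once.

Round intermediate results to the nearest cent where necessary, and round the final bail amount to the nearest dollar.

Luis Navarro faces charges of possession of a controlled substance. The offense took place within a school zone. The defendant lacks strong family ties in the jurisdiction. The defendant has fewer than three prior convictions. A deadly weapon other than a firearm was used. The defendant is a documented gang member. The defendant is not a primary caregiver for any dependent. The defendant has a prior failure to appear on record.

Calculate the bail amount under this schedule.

Base amounts from the schedule: possession of a controlled substance $2,600.
Single charge. Combined base = $2,600.
Net percentage adjustment: +30% +75% +100% +100% = +305%. $2,600 × 4.05 = $10,530.

$10,530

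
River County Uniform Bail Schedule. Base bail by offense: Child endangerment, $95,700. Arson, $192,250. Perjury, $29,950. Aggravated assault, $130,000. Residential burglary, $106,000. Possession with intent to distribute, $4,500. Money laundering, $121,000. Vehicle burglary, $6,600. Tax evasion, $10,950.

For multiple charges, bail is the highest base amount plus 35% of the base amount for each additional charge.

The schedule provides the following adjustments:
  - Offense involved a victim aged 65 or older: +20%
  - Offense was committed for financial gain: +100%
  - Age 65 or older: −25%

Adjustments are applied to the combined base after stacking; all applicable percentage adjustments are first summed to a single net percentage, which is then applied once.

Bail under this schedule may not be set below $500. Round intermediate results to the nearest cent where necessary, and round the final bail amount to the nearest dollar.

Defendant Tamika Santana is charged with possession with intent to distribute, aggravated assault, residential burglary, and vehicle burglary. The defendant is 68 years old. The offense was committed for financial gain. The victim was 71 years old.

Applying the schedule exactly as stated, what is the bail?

Base amounts from the schedule: possession with intent to distribute $4,500; aggravated assault $130,000; residential burglary $106,000; vehicle burglary $6,600.
Stacking rule: highest base plus 35% of each additional charge. Highest is aggravated assault at $130,000. Additional: $4,500 × 35% = $1,575; $106,000 × 35% = $37,100; $6,600 × 35% = $2,310. Combined base = $130,000 + $40,985 = $170,985.
Net percentage adjustment: +20% +100% −25% = +95%. $170,985 × 1.95 = $333,420.75.
$333,420.75 is at or above the $500 minimum.
Rounded to the nearest dollar: $333,421.

$333,421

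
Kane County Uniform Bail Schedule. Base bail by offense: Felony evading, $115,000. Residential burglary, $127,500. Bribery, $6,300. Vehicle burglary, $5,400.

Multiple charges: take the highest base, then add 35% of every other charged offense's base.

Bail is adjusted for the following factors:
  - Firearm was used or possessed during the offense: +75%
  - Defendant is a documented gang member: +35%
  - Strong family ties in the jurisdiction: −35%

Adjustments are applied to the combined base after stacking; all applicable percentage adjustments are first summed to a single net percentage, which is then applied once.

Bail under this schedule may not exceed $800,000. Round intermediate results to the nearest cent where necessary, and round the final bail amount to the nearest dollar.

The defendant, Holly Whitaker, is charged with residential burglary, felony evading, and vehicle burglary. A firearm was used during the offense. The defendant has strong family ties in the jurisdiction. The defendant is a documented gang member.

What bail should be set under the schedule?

$296,870

Base amounts from the schedule: residential burglary $127,500; felony evading $115,000; vehicle burglary $5,400.
Stacking rule: highest base plus 35% of each additional charge. Highest is residential burglary at $127,500. Additional: $115,000 × 35% = $40,250; $5,400 × 35% = $1,890. Combined base = $127,500 + $42,140 = $169,640.
Net percentage adjustment: +75% +35% −35% = +75%. $169,640 × 1.75 = $296,870.
$296,870 is within the $800,000 maximum.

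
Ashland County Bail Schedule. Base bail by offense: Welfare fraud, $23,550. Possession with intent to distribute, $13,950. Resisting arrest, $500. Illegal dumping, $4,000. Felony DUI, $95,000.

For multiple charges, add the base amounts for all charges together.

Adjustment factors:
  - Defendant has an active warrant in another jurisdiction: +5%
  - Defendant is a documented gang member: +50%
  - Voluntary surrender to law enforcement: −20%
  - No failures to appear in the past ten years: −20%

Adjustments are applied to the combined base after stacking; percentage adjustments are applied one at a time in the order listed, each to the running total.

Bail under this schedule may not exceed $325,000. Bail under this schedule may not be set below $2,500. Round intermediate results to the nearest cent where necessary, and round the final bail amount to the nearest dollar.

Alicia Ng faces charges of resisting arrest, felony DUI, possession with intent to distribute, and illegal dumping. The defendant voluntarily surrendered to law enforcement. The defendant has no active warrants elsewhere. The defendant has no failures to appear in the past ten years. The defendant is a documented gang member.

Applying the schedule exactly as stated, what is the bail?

Base amounts from the schedule: resisting arrest $500; felony DUI $95,000; possession with intent to distribute $13,950; illegal dumping $4,000.
Stacking rule: sum of all bases. $500 + $95,000 + $13,950 + $4,000 = $113,450.
Defendant is a documented gang member (+50%): $113,450 × 1.5 = $170,175.
Voluntary surrender to law enforcement (−20%): $170,175 × 0.8 = $136,140.
No failures to appear in the past ten years (−20%): $136,140 × 0.8 = $108,912.
$108,912 is within the $325,000 maximum.
$108,912 is at or above the $2,500 minimum.

$108,912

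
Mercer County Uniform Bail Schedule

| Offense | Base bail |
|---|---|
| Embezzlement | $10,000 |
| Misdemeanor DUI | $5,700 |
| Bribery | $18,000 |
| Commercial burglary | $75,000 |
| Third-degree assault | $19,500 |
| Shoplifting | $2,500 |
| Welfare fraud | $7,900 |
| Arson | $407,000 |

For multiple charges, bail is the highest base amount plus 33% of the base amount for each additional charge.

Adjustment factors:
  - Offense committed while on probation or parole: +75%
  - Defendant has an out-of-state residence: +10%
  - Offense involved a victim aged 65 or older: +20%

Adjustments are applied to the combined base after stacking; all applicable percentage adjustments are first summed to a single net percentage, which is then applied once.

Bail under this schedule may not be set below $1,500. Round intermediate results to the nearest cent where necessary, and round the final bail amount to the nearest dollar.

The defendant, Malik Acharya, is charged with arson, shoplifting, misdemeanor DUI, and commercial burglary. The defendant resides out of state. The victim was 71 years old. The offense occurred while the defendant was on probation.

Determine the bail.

$890,635

Base amounts from the schedule: arson $407,000; shoplifting $2,500; misdemeanor DUI $5,700; commercial burglary $75,000.
Stacking rule: highest base plus 33% of each additional charge. Highest is arson at $407,000. Additional: $2,500 × 33% = $825; $5,700 × 33% = $1,881; $75,000 × 33% = $24,750. Combined base = $407,000 + $27,456 = $434,456.
Net percentage adjustment: +75% +10% +20% = +105%. $434,456 × 2.05 = $890,634.80.
$890,634.80 is at or above the $1,500 minimum.
Rounded to the nearest dollar: $890,635.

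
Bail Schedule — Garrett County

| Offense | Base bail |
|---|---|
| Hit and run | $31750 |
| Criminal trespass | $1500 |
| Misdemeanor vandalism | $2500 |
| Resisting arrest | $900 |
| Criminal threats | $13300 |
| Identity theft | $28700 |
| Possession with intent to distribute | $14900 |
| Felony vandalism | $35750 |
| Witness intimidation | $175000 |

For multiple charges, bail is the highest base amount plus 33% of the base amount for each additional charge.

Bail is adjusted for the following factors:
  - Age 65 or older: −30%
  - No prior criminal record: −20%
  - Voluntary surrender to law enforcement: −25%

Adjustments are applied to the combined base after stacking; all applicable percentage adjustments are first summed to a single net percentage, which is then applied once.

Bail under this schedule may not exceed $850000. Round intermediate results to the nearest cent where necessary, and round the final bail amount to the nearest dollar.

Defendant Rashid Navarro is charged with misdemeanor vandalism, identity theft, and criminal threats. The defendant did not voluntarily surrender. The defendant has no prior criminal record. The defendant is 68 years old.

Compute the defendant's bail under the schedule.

$16957

Base amounts from the schedule: misdemeanor vandalism $2500; identity theft $28700; criminal threats $13300.
Stacking rule: highest base plus 33% of each additional charge. Highest is identity theft at $28700. Additional: $2500 × 33% = $825; $13300 × 33% = $4389. Combined base = $28700 + $5214 = $33914.
Net percentage adjustment: −30% −20% = −50%. $33914 × 0.5 = $16957.
$16957 is within the $850000 maximum.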